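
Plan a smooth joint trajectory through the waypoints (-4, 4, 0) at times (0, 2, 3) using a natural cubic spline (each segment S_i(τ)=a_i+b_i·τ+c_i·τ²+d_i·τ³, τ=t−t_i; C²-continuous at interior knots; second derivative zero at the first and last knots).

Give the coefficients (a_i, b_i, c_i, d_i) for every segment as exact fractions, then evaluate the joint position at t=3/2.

  seg 0: a=-4 b=20/3 c=0 d=-2/3
  seg 1: a=4 b=-4/3 c=-4 d=4/3
S(3/2) = 15/4

Δ: Δ0=4, Δ1=-4
row 1: diag=6, rhs=-48; c'=1/6, d'=-8
back: M1=-8
M: M0=0, M1=-8, M2=0
seg 0: a=-4, c=M0/2=0, d=(M1−M0)/(6·2)=-2/3, b=Δ0−h0·(2M0+M1)/6=20/3
seg 1: a=4, c=M1/2=-4, d=(M2−M1)/(6·1)=4/3, b=Δ1−h1·(2M1+M2)/6=-4/3
t_q=3/2 → seg 0, τ=3/2; S=-4+20/3·τ+0·τ²+-2/3·τ³=15/4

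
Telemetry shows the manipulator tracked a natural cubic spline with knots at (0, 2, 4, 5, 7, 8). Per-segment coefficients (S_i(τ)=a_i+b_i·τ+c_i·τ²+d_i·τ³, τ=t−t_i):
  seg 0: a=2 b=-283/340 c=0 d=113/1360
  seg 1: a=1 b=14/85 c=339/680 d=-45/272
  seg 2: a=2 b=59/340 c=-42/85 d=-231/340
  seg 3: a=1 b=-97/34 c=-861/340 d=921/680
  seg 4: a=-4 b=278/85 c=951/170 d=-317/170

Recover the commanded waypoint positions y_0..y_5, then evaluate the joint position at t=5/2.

y_0=2 y_1=1 y_2=2 y_3=1 y_4=-4 y_5=3
S(5/2) = 12907/10880

y_0 = S_0(0) = a_0 = 2
y_1 = S_1(0) = a_1 = 1
y_2 = S_2(0) = a_2 = 2
y_3 = S_3(0) = a_3 = 1
y_4 = S_4(0) = a_4 = -4
y_5 = S_4(1) = 3
t_q=5/2 is in segment 1 (τ=1/2); S_1(τ)=12907/10880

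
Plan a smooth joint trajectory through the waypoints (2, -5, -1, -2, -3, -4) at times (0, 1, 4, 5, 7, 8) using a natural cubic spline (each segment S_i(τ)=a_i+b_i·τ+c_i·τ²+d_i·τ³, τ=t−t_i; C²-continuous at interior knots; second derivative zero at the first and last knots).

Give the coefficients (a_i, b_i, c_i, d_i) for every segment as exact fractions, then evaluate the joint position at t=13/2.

  seg 0: a=2 b=-21455/2568 c=0 d=3479/2568
  seg 1: a=-5 b=-5509/1284 c=3479/856 d=-5623/7704
  seg 2: a=-1 b=997/2568 c=-268/107 d=2867/2568
  seg 3: a=-2 b=-1633/1284 c=723/856 d=-589/2568
  seg 4: a=-3 b=-829/1284 c=-455/856 d=455/2568
S(13/2) = -19047/6848

Δ: Δ0=-7, Δ1=4/3, Δ2=-1, Δ3=-1/2, Δ4=-1
row 1: diag=8, rhs=50; c'=3/8, d'=25/4
row 2: denom=8−3·3/8=55/8; d'=(-14−3·25/4)/(55/8)=-262/55
row 3: denom=6−1·8/55=322/55; d'=(3−1·-262/55)/(322/55)=61/46
row 4: denom=6−2·55/161=856/161; d'=(-3−2·61/46)/(856/161)=-455/428
back: M4=-455/428
back: M3=61/46−55/161·-455/428=723/428
back: M2=-262/55−8/55·723/428=-536/107
back: M1=25/4−3/8·-536/107=3479/428
M: M0=0, M1=3479/428, M2=-536/107, M3=723/428, M4=-455/428, M5=0
seg 0: a=2, c=M0/2=0, d=(M1−M0)/(6·1)=3479/2568, b=Δ0−h0·(2M0+M1)/6=-21455/2568
seg 1: a=-5, c=M1/2=3479/856, d=(M2−M1)/(6·3)=-5623/7704, b=Δ1−h1·(2M1+M2)/6=-5509/1284
seg 2: a=-1, c=M2/2=-268/107, d=(M3−M2)/(6·1)=2867/2568, b=Δ2−h2·(2M2+M3)/6=997/2568
seg 3: a=-2, c=M3/2=723/856, d=(M4−M3)/(6·2)=-589/2568, b=Δ3−h3·(2M3+M4)/6=-1633/1284
seg 4: a=-3, c=M4/2=-455/856, d=(M5−M4)/(6·1)=455/2568, b=Δ4−h4·(2M4+M5)/6=-829/1284
t_q=13/2 → seg 3, τ=3/2; S=-2+-1633/1284·τ+723/856·τ²+-589/2568·τ³=-19047/6848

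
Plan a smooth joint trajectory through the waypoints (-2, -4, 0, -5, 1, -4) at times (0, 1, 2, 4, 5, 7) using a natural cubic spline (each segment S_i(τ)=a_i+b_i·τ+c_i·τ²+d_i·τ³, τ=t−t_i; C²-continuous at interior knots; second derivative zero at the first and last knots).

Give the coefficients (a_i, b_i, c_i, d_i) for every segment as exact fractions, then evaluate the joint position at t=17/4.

  seg 0: a=-2 b=-5761/1418 c=0 d=2925/1418
  seg 1: a=-4 b=1507/709 c=8775/1418 d=-6117/1418
  seg 2: a=0 b=2213/1418 c=-4788/709 d=6697/2836
  seg 3: a=-5 b=4091/1418 c=10515/1418 d=-3049/709
  seg 4: a=1 b=6827/1418 c=-7779/1418 d=2593/2836
S(17/4) = -176171/45376

Δ: Δ0=-2, Δ1=4, Δ2=-5/2, Δ3=6, Δ4=-5/2
row 1: diag=4, rhs=36; c'=1/4, d'=9
row 2: denom=6−1·1/4=23/4; d'=(-39−1·9)/(23/4)=-192/23
row 3: denom=6−2·8/23=122/23; d'=(51−2·-192/23)/(122/23)=1557/122
row 4: denom=6−1·23/122=709/122; d'=(-51−1·1557/122)/(709/122)=-7779/709
back: M4=-7779/709
back: M3=1557/122−23/122·-7779/709=10515/709
back: M2=-192/23−8/23·10515/709=-9576/709
back: M1=9−1/4·-9576/709=8775/709
M: M0=0, M1=8775/709, M2=-9576/709, M3=10515/709, M4=-7779/709, M5=0
seg 0: a=-2, c=M0/2=0, d=(M1−M0)/(6·1)=2925/1418, b=Δ0−h0·(2M0+M1)/6=-5761/1418
seg 1: a=-4, c=M1/2=8775/1418, d=(M2−M1)/(6·1)=-6117/1418, b=Δ1−h1·(2M1+M2)/6=1507/709
seg 2: a=0, c=M2/2=-4788/709, d=(M3−M2)/(6·2)=6697/2836, b=Δ2−h2·(2M2+M3)/6=2213/1418
seg 3: a=-5, c=M3/2=10515/1418, d=(M4−M3)/(6·1)=-3049/709, b=Δ3−h3·(2M3+M4)/6=4091/1418
seg 4: a=1, c=M4/2=-7779/1418, d=(M5−M4)/(6·2)=2593/2836, b=Δ4−h4·(2M4+M5)/6=6827/1418
t_q=17/4 → seg 3, τ=1/4; S=-5+4091/1418·τ+10515/1418·τ²+-3049/709·τ³=-176171/45376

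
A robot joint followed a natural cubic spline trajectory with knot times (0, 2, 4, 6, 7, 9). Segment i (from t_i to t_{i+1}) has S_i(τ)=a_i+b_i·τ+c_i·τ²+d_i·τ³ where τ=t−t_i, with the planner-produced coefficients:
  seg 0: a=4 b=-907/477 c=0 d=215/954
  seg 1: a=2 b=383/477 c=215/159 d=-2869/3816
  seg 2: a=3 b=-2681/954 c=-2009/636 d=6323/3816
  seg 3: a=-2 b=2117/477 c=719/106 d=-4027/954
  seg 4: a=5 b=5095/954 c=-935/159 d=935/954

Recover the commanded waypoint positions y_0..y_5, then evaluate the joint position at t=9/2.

y_0 = S_0(0) = a_0 = 4
y_1 = S_1(0) = a_1 = 2
y_2 = S_2(0) = a_2 = 3
y_3 = S_3(0) = a_3 = -2
y_4 = S_4(0) = a_4 = 5
y_5 = S_4(2) = 0
t_q=9/2 is in segment 2 (τ=1/2); S_2(τ)=10301/10176

y_0=4 y_1=2 y_2=3 y_3=-2 y_4=5 y_5=0
S(9/2) = 10301/10176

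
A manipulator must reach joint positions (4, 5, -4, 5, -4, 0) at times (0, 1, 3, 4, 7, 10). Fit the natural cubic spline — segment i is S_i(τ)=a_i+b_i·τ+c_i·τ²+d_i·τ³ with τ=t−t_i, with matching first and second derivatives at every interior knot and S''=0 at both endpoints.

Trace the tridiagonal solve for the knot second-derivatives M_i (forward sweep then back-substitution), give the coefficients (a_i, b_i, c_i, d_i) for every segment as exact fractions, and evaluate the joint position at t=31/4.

  seg 0: a=4 b=2045/678 c=0 d=-1367/678
  seg 1: a=5 b=-1028/339 c=-1367/226 d=7207/2712
  seg 2: a=-4 b=3161/678 c=4473/452 d=-7537/1356
  seg 3: a=5 b=10549/1356 c=-766/113 d=12959/12204
  seg 4: a=-4 b=-2863/678 c=3767/1356 d=-3767/12204
S(31/4) = -165891/28928

Δ: Δ0=1, Δ1=-9/2, Δ2=9, Δ3=-3, Δ4=4/3
row 1: diag=6, rhs=-33; c'=1/3, d'=-11/2
row 2: denom=6−2·1/3=16/3; d'=(81−2·-11/2)/(16/3)=69/4
row 3: denom=8−1·3/16=125/16; d'=(-72−1·69/4)/(125/16)=-1428/125
row 4: denom=12−3·48/125=1356/125; d'=(26−3·-1428/125)/(1356/125)=3767/678
back: M4=3767/678
back: M3=-1428/125−48/125·3767/678=-1532/113
back: M2=69/4−3/16·-1532/113=4473/226
back: M1=-11/2−1/3·4473/226=-1367/113
M: M0=0, M1=-1367/113, M2=4473/226, M3=-1532/113, M4=3767/678, M5=0
seg 0: a=4, c=M0/2=0, d=(M1−M0)/(6·1)=-1367/678, b=Δ0−h0·(2M0+M1)/6=2045/678
seg 1: a=5, c=M1/2=-1367/226, d=(M2−M1)/(6·2)=7207/2712, b=Δ1−h1·(2M1+M2)/6=-1028/339
seg 2: a=-4, c=M2/2=4473/452, d=(M3−M2)/(6·1)=-7537/1356, b=Δ2−h2·(2M2+M3)/6=3161/678
seg 3: a=5, c=M3/2=-766/113, d=(M4−M3)/(6·3)=12959/12204, b=Δ3−h3·(2M3+M4)/6=10549/1356
seg 4: a=-4, c=M4/2=3767/1356, d=(M5−M4)/(6·3)=-3767/12204, b=Δ4−h4·(2M4+M5)/6=-2863/678
t_q=31/4 → seg 4, τ=3/4; S=-4+-2863/678·τ+3767/1356·τ²+-3767/12204·τ³=-165891/28928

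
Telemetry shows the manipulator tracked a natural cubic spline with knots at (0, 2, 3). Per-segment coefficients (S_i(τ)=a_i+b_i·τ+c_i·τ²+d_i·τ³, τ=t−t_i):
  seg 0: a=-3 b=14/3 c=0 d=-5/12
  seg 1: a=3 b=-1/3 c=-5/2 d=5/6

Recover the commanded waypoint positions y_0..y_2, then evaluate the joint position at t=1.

y_0 = S_0(0) = a_0 = -3
y_1 = S_1(0) = a_1 = 3
y_2 = S_1(1) = 1
t_q=1 is in segment 0 (τ=1); S_0(τ)=5/4

y_0=-3 y_1=3 y_2=1
S(1) = 5/4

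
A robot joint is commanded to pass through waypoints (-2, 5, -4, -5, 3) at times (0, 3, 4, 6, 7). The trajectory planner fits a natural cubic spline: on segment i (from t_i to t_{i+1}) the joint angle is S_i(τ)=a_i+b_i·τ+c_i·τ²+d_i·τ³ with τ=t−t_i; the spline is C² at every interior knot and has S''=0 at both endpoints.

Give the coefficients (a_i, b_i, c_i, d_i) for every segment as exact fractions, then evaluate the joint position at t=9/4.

Δ: Δ0=7/3, Δ1=-9, Δ2=-1/2, Δ3=8
row 1: diag=8, rhs=-68; c'=1/8, d'=-17/2
row 2: denom=6−1·1/8=47/8; d'=(51−1·-17/2)/(47/8)=476/47
row 3: denom=6−2·16/47=250/47; d'=(51−2·476/47)/(250/47)=289/50
back: M3=289/50
back: M2=476/47−16/47·289/50=204/25
back: M1=-17/2−1/8·204/25=-238/25
M: M0=0, M1=-238/25, M2=204/25, M3=289/50, M4=0
seg 0: a=-2, c=M0/2=0, d=(M1−M0)/(6·3)=-119/225, b=Δ0−h0·(2M0+M1)/6=532/75
seg 1: a=5, c=M1/2=-119/25, d=(M2−M1)/(6·1)=221/75, b=Δ1−h1·(2M1+M2)/6=-539/75
seg 2: a=-4, c=M2/2=102/25, d=(M3−M2)/(6·2)=-119/600, b=Δ2−h2·(2M2+M3)/6=-118/15
seg 3: a=-5, c=M3/2=289/100, d=(M4−M3)/(6·1)=-289/300, b=Δ3−h3·(2M3+M4)/6=911/150
t_q=9/4 → seg 0, τ=9/4; S=-2+532/75·τ+0·τ²+-119/225·τ³=12697/1600

  seg 0: a=-2 b=532/75 c=0 d=-119/225
  seg 1: a=5 b=-539/75 c=-119/25 d=221/75
  seg 2: a=-4 b=-118/15 c=102/25 d=-119/600
  seg 3: a=-5 b=911/150 c=289/100 d=-289/300
S(9/4) = 12697/1600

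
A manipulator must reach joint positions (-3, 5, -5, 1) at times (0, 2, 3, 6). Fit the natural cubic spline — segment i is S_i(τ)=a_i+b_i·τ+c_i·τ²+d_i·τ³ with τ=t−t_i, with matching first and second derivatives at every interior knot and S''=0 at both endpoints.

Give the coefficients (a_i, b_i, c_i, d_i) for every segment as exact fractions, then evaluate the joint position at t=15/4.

  seg 0: a=-3 b=436/47 c=0 d=-62/47
  seg 1: a=5 b=-308/47 c=-372/47 d=210/47
  seg 2: a=-5 b=-422/47 c=258/47 d=-86/141
S(15/4) = -13391/1504

Δ: Δ0=4, Δ1=-10, Δ2=2
row 1: diag=6, rhs=-84; c'=1/6, d'=-14
row 2: denom=8−1·1/6=47/6; d'=(72−1·-14)/(47/6)=516/47
back: M2=516/47
back: M1=-14−1/6·516/47=-744/47
M: M0=0, M1=-744/47, M2=516/47, M3=0
seg 0: a=-3, c=M0/2=0, d=(M1−M0)/(6·2)=-62/47, b=Δ0−h0·(2M0+M1)/6=436/47
seg 1: a=5, c=M1/2=-372/47, d=(M2−M1)/(6·1)=210/47, b=Δ1−h1·(2M1+M2)/6=-308/47
seg 2: a=-5, c=M2/2=258/47, d=(M3−M2)/(6·3)=-86/141, b=Δ2−h2·(2M2+M3)/6=-422/47
t_q=15/4 → seg 2, τ=3/4; S=-5+-422/47·τ+258/47·τ²+-86/141·τ³=-13391/1504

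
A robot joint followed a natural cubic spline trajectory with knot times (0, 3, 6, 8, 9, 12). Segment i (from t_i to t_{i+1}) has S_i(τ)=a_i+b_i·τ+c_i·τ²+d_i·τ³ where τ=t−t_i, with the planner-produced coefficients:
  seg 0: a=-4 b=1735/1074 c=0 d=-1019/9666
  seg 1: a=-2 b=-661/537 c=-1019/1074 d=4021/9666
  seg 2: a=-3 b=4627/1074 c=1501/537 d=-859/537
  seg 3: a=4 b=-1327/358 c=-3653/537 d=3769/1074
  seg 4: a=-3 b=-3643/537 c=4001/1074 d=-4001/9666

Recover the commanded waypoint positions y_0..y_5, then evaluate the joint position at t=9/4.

y_0 = S_0(0) = a_0 = -4
y_1 = S_1(0) = a_1 = -2
y_2 = S_2(0) = a_2 = -3
y_3 = S_3(0) = a_3 = 4
y_4 = S_4(0) = a_4 = -3
y_5 = S_4(3) = -1
t_q=9/4 is in segment 0 (τ=9/4); S_0(τ)=-35881/22912

y_0=-4 y_1=-2 y_2=-3 y_3=4 y_4=-3 y_5=-1
S(9/4) = -35881/22912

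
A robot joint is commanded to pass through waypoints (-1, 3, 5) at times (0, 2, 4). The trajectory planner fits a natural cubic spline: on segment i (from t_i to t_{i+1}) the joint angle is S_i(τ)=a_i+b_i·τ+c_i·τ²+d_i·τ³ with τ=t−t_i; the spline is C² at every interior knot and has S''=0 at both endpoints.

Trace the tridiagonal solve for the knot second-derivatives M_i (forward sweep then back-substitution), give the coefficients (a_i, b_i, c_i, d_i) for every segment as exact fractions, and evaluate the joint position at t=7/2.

  seg 0: a=-1 b=9/4 c=0 d=-1/16
  seg 1: a=3 b=3/2 c=-3/8 d=1/16
S(7/2) = 591/128

Δ: Δ0=2, Δ1=1
row 1: diag=8, rhs=-6; c'=1/4, d'=-3/4
back: M1=-3/4
M: M0=0, M1=-3/4, M2=0
seg 0: a=-1, c=M0/2=0, d=(M1−M0)/(6·2)=-1/16, b=Δ0−h0·(2M0+M1)/6=9/4
seg 1: a=3, c=M1/2=-3/8, d=(M2−M1)/(6·2)=1/16, b=Δ1−h1·(2M1+M2)/6=3/2
t_q=7/2 → seg 1, τ=3/2; S=3+3/2·τ+-3/8·τ²+1/16·τ³=591/128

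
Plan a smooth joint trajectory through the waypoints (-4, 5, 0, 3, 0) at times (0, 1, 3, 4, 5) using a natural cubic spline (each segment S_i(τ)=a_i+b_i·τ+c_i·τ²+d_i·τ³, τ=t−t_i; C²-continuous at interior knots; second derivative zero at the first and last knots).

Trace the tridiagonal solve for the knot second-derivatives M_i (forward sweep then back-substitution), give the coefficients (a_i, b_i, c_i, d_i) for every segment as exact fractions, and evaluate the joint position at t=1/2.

Δ: Δ0=9, Δ1=-5/2, Δ2=3, Δ3=-3
row 1: diag=6, rhs=-69; c'=1/3, d'=-23/2
row 2: denom=6−2·1/3=16/3; d'=(33−2·-23/2)/(16/3)=21/2
row 3: denom=4−1·3/16=61/16; d'=(-36−1·21/2)/(61/16)=-744/61
back: M3=-744/61
back: M2=21/2−3/16·-744/61=780/61
back: M1=-23/2−1/3·780/61=-1923/122
M: M0=0, M1=-1923/122, M2=780/61, M3=-744/61, M4=0
seg 0: a=-4, c=M0/2=0, d=(M1−M0)/(6·1)=-641/244, b=Δ0−h0·(2M0+M1)/6=2837/244
seg 1: a=5, c=M1/2=-1923/244, d=(M2−M1)/(6·2)=1161/488, b=Δ1−h1·(2M1+M2)/6=457/122
seg 2: a=0, c=M2/2=390/61, d=(M3−M2)/(6·1)=-254/61, b=Δ2−h2·(2M2+M3)/6=47/61
seg 3: a=3, c=M3/2=-372/61, d=(M4−M3)/(6·1)=124/61, b=Δ3−h3·(2M3+M4)/6=65/61
t_q=1/2 → seg 0, τ=1/2; S=-4+2837/244·τ+0·τ²+-641/244·τ³=2899/1952

  seg 0: a=-4 b=2837/244 c=0 d=-641/244
  seg 1: a=5 b=457/122 c=-1923/244 d=1161/488
  seg 2: a=0 b=47/61 c=390/61 d=-254/61
  seg 3: a=3 b=65/61 c=-372/61 d=124/61
S(1/2) = 2899/1952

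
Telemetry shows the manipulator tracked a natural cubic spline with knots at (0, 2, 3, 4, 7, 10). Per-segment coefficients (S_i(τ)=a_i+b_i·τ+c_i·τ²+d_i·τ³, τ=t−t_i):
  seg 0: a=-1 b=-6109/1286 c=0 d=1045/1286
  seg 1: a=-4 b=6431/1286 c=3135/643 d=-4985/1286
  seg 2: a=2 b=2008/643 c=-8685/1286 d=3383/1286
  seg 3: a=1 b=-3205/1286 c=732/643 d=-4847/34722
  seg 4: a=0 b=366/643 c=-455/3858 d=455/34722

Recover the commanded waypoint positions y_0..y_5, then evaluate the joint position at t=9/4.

y_0 = S_0(0) = a_0 = -1
y_1 = S_1(0) = a_1 = -4
y_2 = S_2(0) = a_2 = 2
y_3 = S_3(0) = a_3 = 1
y_4 = S_4(0) = a_4 = 0
y_5 = S_4(3) = 1
t_q=9/4 is in segment 1 (τ=1/4); S_1(τ)=-206225/82304

y_0=-1 y_1=-4 y_2=2 y_3=1 y_4=0 y_5=1
S(9/4) = -206225/82304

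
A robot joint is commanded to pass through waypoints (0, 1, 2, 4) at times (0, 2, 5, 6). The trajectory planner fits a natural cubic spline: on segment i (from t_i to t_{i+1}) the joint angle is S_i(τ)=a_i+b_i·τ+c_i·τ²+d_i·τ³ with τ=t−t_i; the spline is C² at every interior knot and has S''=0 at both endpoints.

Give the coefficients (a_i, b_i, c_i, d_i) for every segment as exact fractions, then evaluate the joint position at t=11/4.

Δ: Δ0=1/2, Δ1=1/3, Δ2=2
row 1: diag=10, rhs=-1; c'=3/10, d'=-1/10
row 2: denom=8−3·3/10=71/10; d'=(10−3·-1/10)/(71/10)=103/71
back: M2=103/71
back: M1=-1/10−3/10·103/71=-38/71
M: M0=0, M1=-38/71, M2=103/71, M3=0
seg 0: a=0, c=M0/2=0, d=(M1−M0)/(6·2)=-19/426, b=Δ0−h0·(2M0+M1)/6=289/426
seg 1: a=1, c=M1/2=-19/71, d=(M2−M1)/(6·3)=47/426, b=Δ1−h1·(2M1+M2)/6=61/426
seg 2: a=2, c=M2/2=103/142, d=(M3−M2)/(6·1)=-103/426, b=Δ2−h2·(2M2+M3)/6=323/213
t_q=11/4 → seg 1, τ=3/4; S=1+61/426·τ+-19/71·τ²+47/426·τ³=9119/9088

  seg 0: a=0 b=289/426 c=0 d=-19/426
  seg 1: a=1 b=61/426 c=-19/71 d=47/426
  seg 2: a=2 b=323/213 c=103/142 d=-103/426
S(11/4) = 9119/9088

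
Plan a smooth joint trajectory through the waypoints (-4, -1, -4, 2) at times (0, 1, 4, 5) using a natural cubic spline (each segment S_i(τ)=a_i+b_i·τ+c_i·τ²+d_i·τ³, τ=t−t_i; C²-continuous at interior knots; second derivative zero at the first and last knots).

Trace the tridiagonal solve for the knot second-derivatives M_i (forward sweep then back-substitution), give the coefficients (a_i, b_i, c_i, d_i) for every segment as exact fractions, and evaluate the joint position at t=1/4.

Δ: Δ0=3, Δ1=-1, Δ2=6
row 1: diag=8, rhs=-24; c'=3/8, d'=-3
row 2: denom=8−3·3/8=55/8; d'=(42−3·-3)/(55/8)=408/55
back: M2=408/55
back: M1=-3−3/8·408/55=-318/55
M: M0=0, M1=-318/55, M2=408/55, M3=0
seg 0: a=-4, c=M0/2=0, d=(M1−M0)/(6·1)=-53/55, b=Δ0−h0·(2M0+M1)/6=218/55
seg 1: a=-1, c=M1/2=-159/55, d=(M2−M1)/(6·3)=11/15, b=Δ1−h1·(2M1+M2)/6=59/55
seg 2: a=-4, c=M2/2=204/55, d=(M3−M2)/(6·1)=-68/55, b=Δ2−h2·(2M2+M3)/6=194/55
t_q=1/4 → seg 0, τ=1/4; S=-4+218/55·τ+0·τ²+-53/55·τ³=-2129/704

  seg 0: a=-4 b=218/55 c=0 d=-53/55
  seg 1: a=-1 b=59/55 c=-159/55 d=11/15
  seg 2: a=-4 b=194/55 c=204/55 d=-68/55
S(1/4) = -2129/704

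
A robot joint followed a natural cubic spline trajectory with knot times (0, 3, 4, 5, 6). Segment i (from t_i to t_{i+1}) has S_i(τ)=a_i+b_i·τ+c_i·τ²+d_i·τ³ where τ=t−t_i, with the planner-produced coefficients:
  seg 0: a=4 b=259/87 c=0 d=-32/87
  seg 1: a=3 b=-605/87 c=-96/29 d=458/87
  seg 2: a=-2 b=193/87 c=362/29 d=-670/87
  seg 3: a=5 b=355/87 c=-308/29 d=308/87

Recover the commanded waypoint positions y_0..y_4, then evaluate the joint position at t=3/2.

y_0 = S_0(0) = a_0 = 4
y_1 = S_1(0) = a_1 = 3
y_2 = S_2(0) = a_2 = -2
y_3 = S_3(0) = a_3 = 5
y_4 = S_3(1) = 2
t_q=3/2 is in segment 0 (τ=3/2); S_0(τ)=419/58

y_0=4 y_1=3 y_2=-2 y_3=5 y_4=2
S(3/2) = 419/58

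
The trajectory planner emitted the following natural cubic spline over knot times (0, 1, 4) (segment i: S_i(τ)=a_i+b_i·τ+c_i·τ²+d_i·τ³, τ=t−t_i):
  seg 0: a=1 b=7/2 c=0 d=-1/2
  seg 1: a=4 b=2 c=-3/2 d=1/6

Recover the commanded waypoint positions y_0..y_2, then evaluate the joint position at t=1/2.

y_0=1 y_1=4 y_2=1
S(1/2) = 43/16

y_0 = S_0(0) = a_0 = 1
y_1 = S_1(0) = a_1 = 4
y_2 = S_1(3) = 1
t_q=1/2 is in segment 0 (τ=1/2); S_0(τ)=43/16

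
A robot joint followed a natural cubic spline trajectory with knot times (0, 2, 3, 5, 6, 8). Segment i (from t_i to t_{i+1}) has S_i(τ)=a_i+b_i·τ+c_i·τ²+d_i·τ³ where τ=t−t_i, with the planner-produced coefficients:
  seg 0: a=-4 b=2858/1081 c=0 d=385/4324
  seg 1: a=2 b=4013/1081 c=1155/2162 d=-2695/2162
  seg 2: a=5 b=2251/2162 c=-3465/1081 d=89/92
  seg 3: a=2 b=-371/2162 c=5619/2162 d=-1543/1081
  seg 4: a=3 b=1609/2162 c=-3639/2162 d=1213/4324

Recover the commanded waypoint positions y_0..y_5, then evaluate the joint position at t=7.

y_0 = S_0(0) = a_0 = -4
y_1 = S_1(0) = a_1 = 2
y_2 = S_2(0) = a_2 = 5
y_3 = S_3(0) = a_3 = 2
y_4 = S_4(0) = a_4 = 3
y_5 = S_4(2) = 0
t_q=7 is in segment 4 (τ=1); S_4(τ)=10125/4324

y_0=-4 y_1=2 y_2=5 y_3=2 y_4=3 y_5=0
S(7) = 10125/4324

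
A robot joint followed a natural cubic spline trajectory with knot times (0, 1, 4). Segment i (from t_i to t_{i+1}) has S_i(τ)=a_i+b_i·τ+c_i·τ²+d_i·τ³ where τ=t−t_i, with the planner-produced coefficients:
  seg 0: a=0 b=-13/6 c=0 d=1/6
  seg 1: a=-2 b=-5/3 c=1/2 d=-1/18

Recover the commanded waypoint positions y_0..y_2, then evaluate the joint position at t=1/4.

y_0 = S_0(0) = a_0 = 0
y_1 = S_1(0) = a_1 = -2
y_2 = S_1(3) = -4
t_q=1/4 is in segment 0 (τ=1/4); S_0(τ)=-69/128

y_0=0 y_1=-2 y_2=-4
S(1/4) = -69/128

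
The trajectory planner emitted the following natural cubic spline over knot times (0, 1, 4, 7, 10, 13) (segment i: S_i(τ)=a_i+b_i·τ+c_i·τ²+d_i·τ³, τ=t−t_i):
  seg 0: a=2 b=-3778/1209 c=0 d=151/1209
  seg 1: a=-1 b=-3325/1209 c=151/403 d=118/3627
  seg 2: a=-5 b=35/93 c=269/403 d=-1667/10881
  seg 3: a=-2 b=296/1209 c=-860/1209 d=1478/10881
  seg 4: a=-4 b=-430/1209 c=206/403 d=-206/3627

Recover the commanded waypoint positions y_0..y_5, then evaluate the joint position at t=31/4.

y_0 = S_0(0) = a_0 = 2
y_1 = S_1(0) = a_1 = -1
y_2 = S_2(0) = a_2 = -5
y_3 = S_3(0) = a_3 = -2
y_4 = S_4(0) = a_4 = -4
y_5 = S_4(3) = -2
t_q=31/4 is in segment 3 (τ=3/4); S_3(τ)=-27845/12896

y_0=2 y_1=-1 y_2=-5 y_3=-2 y_4=-4 y_5=-2
S(31/4) = -27845/12896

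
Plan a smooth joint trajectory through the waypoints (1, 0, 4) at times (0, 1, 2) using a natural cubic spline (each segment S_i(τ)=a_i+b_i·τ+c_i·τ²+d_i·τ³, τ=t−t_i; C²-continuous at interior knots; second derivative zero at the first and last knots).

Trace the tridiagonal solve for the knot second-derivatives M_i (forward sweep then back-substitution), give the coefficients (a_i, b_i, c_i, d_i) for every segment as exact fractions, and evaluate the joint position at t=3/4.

  seg 0: a=1 b=-9/4 c=0 d=5/4
  seg 1: a=0 b=3/2 c=15/4 d=-5/4
S(3/4) = -41/256

Δ: Δ0=-1, Δ1=4
row 1: diag=4, rhs=30; c'=1/4, d'=15/2
back: M1=15/2
M: M0=0, M1=15/2, M2=0
seg 0: a=1, c=M0/2=0, d=(M1−M0)/(6·1)=5/4, b=Δ0−h0·(2M0+M1)/6=-9/4
seg 1: a=0, c=M1/2=15/4, d=(M2−M1)/(6·1)=-5/4, b=Δ1−h1·(2M1+M2)/6=3/2
t_q=3/4 → seg 0, τ=3/4; S=1+-9/4·τ+0·τ²+5/4·τ³=-41/256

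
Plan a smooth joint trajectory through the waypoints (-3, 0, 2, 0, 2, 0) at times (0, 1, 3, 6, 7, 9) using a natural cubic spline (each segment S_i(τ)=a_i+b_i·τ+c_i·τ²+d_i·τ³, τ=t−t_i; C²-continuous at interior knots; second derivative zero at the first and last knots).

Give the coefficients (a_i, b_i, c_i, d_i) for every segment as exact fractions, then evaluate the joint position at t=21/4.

  seg 0: a=-3 b=5614/1731 c=0 d=-421/1731
  seg 1: a=0 b=4351/1731 c=-421/577 d=-47/3462
  seg 2: a=2 b=-983/1731 c=-468/577 d=449/1731
  seg 3: a=0 b=2716/1731 c=879/577 d=-1891/1731
  seg 4: a=2 b=2317/1731 c=-1012/577 d=506/1731
S(21/4) = -15853/36928

Δ: Δ0=3, Δ1=1, Δ2=-2/3, Δ3=2, Δ4=-1
row 1: diag=6, rhs=-12; c'=1/3, d'=-2
row 2: denom=10−2·1/3=28/3; d'=(-10−2·-2)/(28/3)=-9/14
row 3: denom=8−3·9/28=197/28; d'=(16−3·-9/14)/(197/28)=502/197
row 4: denom=6−1·28/197=1154/197; d'=(-18−1·502/197)/(1154/197)=-2024/577
back: M4=-2024/577
back: M3=502/197−28/197·-2024/577=1758/577
back: M2=-9/14−9/28·1758/577=-936/577
back: M1=-2−1/3·-936/577=-842/577
M: M0=0, M1=-842/577, M2=-936/577, M3=1758/577, M4=-2024/577, M5=0
seg 0: a=-3, c=M0/2=0, d=(M1−M0)/(6·1)=-421/1731, b=Δ0−h0·(2M0+M1)/6=5614/1731
seg 1: a=0, c=M1/2=-421/577, d=(M2−M1)/(6·2)=-47/3462, b=Δ1−h1·(2M1+M2)/6=4351/1731
seg 2: a=2, c=M2/2=-468/577, d=(M3−M2)/(6·3)=449/1731, b=Δ2−h2·(2M2+M3)/6=-983/1731
seg 3: a=0, c=M3/2=879/577, d=(M4−M3)/(6·1)=-1891/1731, b=Δ3−h3·(2M3+M4)/6=2716/1731
seg 4: a=2, c=M4/2=-1012/577, d=(M5−M4)/(6·2)=506/1731, b=Δ4−h4·(2M4+M5)/6=2317/1731
t_q=21/4 → seg 2, τ=9/4; S=2+-983/1731·τ+-468/577·τ²+449/1731·τ³=-15853/36928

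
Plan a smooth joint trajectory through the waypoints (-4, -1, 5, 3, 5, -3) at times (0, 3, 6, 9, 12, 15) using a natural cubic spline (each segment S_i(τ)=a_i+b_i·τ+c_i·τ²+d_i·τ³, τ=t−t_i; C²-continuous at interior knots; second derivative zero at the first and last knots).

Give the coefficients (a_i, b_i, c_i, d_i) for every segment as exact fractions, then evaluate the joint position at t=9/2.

  seg 0: a=-4 b=313/627 c=0 d=314/5643
  seg 1: a=-1 b=1255/627 c=314/627 d=-943/5643
  seg 2: a=5 b=310/627 c=-629/627 d=61/297
  seg 3: a=3 b=13/627 c=530/627 d=-395/1881
  seg 4: a=5 b=-362/627 c=-655/627 d=655/5643
S(9/2) = 4289/1672

Δ: Δ0=1, Δ1=2, Δ2=-2/3, Δ3=2/3, Δ4=-8/3
row 1: diag=12, rhs=6; c'=1/4, d'=1/2
row 2: denom=12−3·1/4=45/4; d'=(-16−3·1/2)/(45/4)=-14/9
row 3: denom=12−3·4/15=56/5; d'=(8−3·-14/9)/(56/5)=95/84
row 4: denom=12−3·15/56=627/56; d'=(-20−3·95/84)/(627/56)=-1310/627
back: M4=-1310/627
back: M3=95/84−15/56·-1310/627=1060/627
back: M2=-14/9−4/15·1060/627=-1258/627
back: M1=1/2−1/4·-1258/627=628/627
M: M0=0, M1=628/627, M2=-1258/627, M3=1060/627, M4=-1310/627, M5=0
seg 0: a=-4, c=M0/2=0, d=(M1−M0)/(6·3)=314/5643, b=Δ0−h0·(2M0+M1)/6=313/627
seg 1: a=-1, c=M1/2=314/627, d=(M2−M1)/(6·3)=-943/5643, b=Δ1−h1·(2M1+M2)/6=1255/627
seg 2: a=5, c=M2/2=-629/627, d=(M3−M2)/(6·3)=61/297, b=Δ2−h2·(2M2+M3)/6=310/627
seg 3: a=3, c=M3/2=530/627, d=(M4−M3)/(6·3)=-395/1881, b=Δ3−h3·(2M3+M4)/6=13/627
seg 4: a=5, c=M4/2=-655/627, d=(M5−M4)/(6·3)=655/5643, b=Δ4−h4·(2M4+M5)/6=-362/627
t_q=9/2 → seg 1, τ=3/2; S=-1+1255/627·τ+314/627·τ²+-943/5643·τ³=4289/1672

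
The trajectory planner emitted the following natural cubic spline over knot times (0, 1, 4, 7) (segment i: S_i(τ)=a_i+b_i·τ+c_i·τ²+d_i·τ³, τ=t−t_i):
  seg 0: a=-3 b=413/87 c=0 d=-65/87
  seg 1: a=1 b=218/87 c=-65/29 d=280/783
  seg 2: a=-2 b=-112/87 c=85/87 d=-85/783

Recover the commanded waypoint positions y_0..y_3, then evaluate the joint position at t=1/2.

y_0 = S_0(0) = a_0 = -3
y_1 = S_1(0) = a_1 = 1
y_2 = S_2(0) = a_2 = -2
y_3 = S_2(3) = 0
t_q=1/2 is in segment 0 (τ=1/2); S_0(τ)=-167/232

y_0=-3 y_1=1 y_2=-2 y_3=0
S(1/2) = -167/232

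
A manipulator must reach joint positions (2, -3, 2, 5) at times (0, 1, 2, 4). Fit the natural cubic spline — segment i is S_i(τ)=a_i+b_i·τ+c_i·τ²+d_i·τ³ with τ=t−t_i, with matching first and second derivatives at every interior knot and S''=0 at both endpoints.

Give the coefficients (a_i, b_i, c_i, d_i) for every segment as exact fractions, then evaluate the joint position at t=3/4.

Δ: Δ0=-5, Δ1=5, Δ2=3/2
row 1: diag=4, rhs=60; c'=1/4, d'=15
row 2: denom=6−1·1/4=23/4; d'=(-21−1·15)/(23/4)=-144/23
back: M2=-144/23
back: M1=15−1/4·-144/23=381/23
M: M0=0, M1=381/23, M2=-144/23, M3=0
seg 0: a=2, c=M0/2=0, d=(M1−M0)/(6·1)=127/46, b=Δ0−h0·(2M0+M1)/6=-357/46
seg 1: a=-3, c=M1/2=381/46, d=(M2−M1)/(6·1)=-175/46, b=Δ1−h1·(2M1+M2)/6=12/23
seg 2: a=2, c=M2/2=-72/23, d=(M3−M2)/(6·2)=12/23, b=Δ2−h2·(2M2+M3)/6=261/46
t_q=3/4 → seg 0, τ=3/4; S=2+-357/46·τ+0·τ²+127/46·τ³=-7819/2944

  seg 0: a=2 b=-357/46 c=0 d=127/46
  seg 1: a=-3 b=12/23 c=381/46 d=-175/46
  seg 2: a=2 b=261/46 c=-72/23 d=12/23
S(3/4) = -7819/2944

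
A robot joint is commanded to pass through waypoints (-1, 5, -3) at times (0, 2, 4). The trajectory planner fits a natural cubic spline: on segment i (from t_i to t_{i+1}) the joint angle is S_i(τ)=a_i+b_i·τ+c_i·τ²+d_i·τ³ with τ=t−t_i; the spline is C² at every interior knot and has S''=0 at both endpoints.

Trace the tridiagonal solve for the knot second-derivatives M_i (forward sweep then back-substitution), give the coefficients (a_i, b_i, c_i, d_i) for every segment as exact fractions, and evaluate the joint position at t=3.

  seg 0: a=-1 b=19/4 c=0 d=-7/16
  seg 1: a=5 b=-1/2 c=-21/8 d=7/16
S(3) = 37/16

Δ: Δ0=3, Δ1=-4
row 1: diag=8, rhs=-42; c'=1/4, d'=-21/4
back: M1=-21/4
M: M0=0, M1=-21/4, M2=0
seg 0: a=-1, c=M0/2=0, d=(M1−M0)/(6·2)=-7/16, b=Δ0−h0·(2M0+M1)/6=19/4
seg 1: a=5, c=M1/2=-21/8, d=(M2−M1)/(6·2)=7/16, b=Δ1−h1·(2M1+M2)/6=-1/2
t_q=3 → seg 1, τ=1; S=5+-1/2·τ+-21/8·τ²+7/16·τ³=37/16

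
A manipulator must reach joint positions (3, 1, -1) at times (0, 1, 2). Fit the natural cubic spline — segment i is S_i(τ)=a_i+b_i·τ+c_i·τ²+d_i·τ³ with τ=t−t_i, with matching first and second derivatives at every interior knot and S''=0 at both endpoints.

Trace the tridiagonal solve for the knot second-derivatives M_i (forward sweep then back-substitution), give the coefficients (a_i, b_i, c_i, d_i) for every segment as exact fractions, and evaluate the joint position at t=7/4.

Δ: Δ0=-2, Δ1=-2
row 1: diag=4, rhs=0; c'=1/4, d'=0
back: M1=0
M: M0=0, M1=0, M2=0
seg 0: a=3, c=M0/2=0, d=(M1−M0)/(6·1)=0, b=Δ0−h0·(2M0+M1)/6=-2
seg 1: a=1, c=M1/2=0, d=(M2−M1)/(6·1)=0, b=Δ1−h1·(2M1+M2)/6=-2
t_q=7/4 → seg 1, τ=3/4; S=1+-2·τ+0·τ²+0·τ³=-1/2

  seg 0: a=3 b=-2 c=0 d=0
  seg 1: a=1 b=-2 c=0 d=0
S(7/4) = -1/2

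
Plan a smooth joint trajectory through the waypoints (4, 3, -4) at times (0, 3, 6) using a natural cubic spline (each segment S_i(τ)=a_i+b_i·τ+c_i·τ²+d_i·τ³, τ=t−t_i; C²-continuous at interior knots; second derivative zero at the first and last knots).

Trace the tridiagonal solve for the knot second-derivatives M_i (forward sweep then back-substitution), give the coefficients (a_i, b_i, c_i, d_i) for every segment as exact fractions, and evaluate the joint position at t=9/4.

  seg 0: a=4 b=1/6 c=0 d=-1/18
  seg 1: a=3 b=-4/3 c=-1/2 d=1/18
S(9/4) = 479/128

Δ: Δ0=-1/3, Δ1=-7/3
row 1: diag=12, rhs=-12; c'=1/4, d'=-1
back: M1=-1
M: M0=0, M1=-1, M2=0
seg 0: a=4, c=M0/2=0, d=(M1−M0)/(6·3)=-1/18, b=Δ0−h0·(2M0+M1)/6=1/6
seg 1: a=3, c=M1/2=-1/2, d=(M2−M1)/(6·3)=1/18, b=Δ1−h1·(2M1+M2)/6=-4/3
t_q=9/4 → seg 0, τ=9/4; S=4+1/6·τ+0·τ²+-1/18·τ³=479/128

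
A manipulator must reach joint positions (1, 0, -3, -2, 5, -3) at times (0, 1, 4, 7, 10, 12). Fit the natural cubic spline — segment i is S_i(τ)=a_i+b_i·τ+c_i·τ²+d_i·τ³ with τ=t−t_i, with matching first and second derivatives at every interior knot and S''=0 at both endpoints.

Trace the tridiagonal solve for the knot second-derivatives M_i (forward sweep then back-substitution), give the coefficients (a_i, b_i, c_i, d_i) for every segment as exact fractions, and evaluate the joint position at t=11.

Δ: Δ0=-1, Δ1=-1, Δ2=1/3, Δ3=7/3, Δ4=-4
row 1: diag=8, rhs=0; c'=3/8, d'=0
row 2: denom=12−3·3/8=87/8; d'=(8−3·0)/(87/8)=64/87
row 3: denom=12−3·8/29=324/29; d'=(12−3·64/87)/(324/29)=71/81
row 4: denom=10−3·29/108=331/36; d'=(-38−3·71/81)/(331/36)=-4388/993
back: M4=-4388/993
back: M3=71/81−29/108·-4388/993=6146/2979
back: M2=64/87−8/29·6146/2979=496/2979
back: M1=0−3/8·496/2979=-62/993
M: M0=0, M1=-62/993, M2=496/2979, M3=6146/2979, M4=-4388/993, M5=0
seg 0: a=1, c=M0/2=0, d=(M1−M0)/(6·1)=-31/2979, b=Δ0−h0·(2M0+M1)/6=-2948/2979
seg 1: a=0, c=M1/2=-31/993, d=(M2−M1)/(6·3)=341/26811, b=Δ1−h1·(2M1+M2)/6=-3041/2979
seg 2: a=-3, c=M2/2=248/2979, d=(M3−M2)/(6·3)=2825/26811, b=Δ2−h2·(2M2+M3)/6=-2576/2979
seg 3: a=-2, c=M3/2=3073/2979, d=(M4−M3)/(6·3)=-9655/26811, b=Δ3−h3·(2M3+M4)/6=7387/2979
seg 4: a=5, c=M4/2=-2194/993, d=(M5−M4)/(6·2)=1097/2979, b=Δ4−h4·(2M4+M5)/6=-3140/2979
t_q=11 → seg 4, τ=1; S=5+-3140/2979·τ+-2194/993·τ²+1097/2979·τ³=2090/993

  seg 0: a=1 b=-2948/2979 c=0 d=-31/2979
  seg 1: a=0 b=-3041/2979 c=-31/993 d=341/26811
  seg 2: a=-3 b=-2576/2979 c=248/2979 d=2825/26811
  seg 3: a=-2 b=7387/2979 c=3073/2979 d=-9655/26811
  seg 4: a=5 b=-3140/2979 c=-2194/993 d=1097/2979
S(11) = 2090/993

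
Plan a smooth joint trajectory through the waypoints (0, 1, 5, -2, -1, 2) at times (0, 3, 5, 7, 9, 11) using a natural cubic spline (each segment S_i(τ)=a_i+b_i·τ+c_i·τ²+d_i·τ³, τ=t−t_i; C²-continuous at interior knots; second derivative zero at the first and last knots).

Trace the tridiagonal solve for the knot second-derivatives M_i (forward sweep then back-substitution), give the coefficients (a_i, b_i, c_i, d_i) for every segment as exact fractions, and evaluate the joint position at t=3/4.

  seg 0: a=0 b=-475/636 c=0 d=229/1908
  seg 1: a=1 b=793/318 c=229/212 d=-211/318
  seg 2: a=5 b=-365/318 c=-615/212 d=1097/1272
  seg 3: a=-2 b=-382/159 c=241/106 d=-523/1272
  seg 4: a=-1 b=559/318 c=-41/212 d=41/1272
S(3/4) = -6913/13568

Δ: Δ0=1/3, Δ1=2, Δ2=-7/2, Δ3=1/2, Δ4=3/2
row 1: diag=10, rhs=10; c'=1/5, d'=1
row 2: denom=8−2·1/5=38/5; d'=(-33−2·1)/(38/5)=-175/38
row 3: denom=8−2·5/19=142/19; d'=(24−2·-175/38)/(142/19)=631/142
row 4: denom=8−2·19/71=530/71; d'=(6−2·631/142)/(530/71)=-41/106
back: M4=-41/106
back: M3=631/142−19/71·-41/106=241/53
back: M2=-175/38−5/19·241/53=-615/106
back: M1=1−1/5·-615/106=229/106
M: M0=0, M1=229/106, M2=-615/106, M3=241/53, M4=-41/106, M5=0
seg 0: a=0, c=M0/2=0, d=(M1−M0)/(6·3)=229/1908, b=Δ0−h0·(2M0+M1)/6=-475/636
seg 1: a=1, c=M1/2=229/212, d=(M2−M1)/(6·2)=-211/318, b=Δ1−h1·(2M1+M2)/6=793/318
seg 2: a=5, c=M2/2=-615/212, d=(M3−M2)/(6·2)=1097/1272, b=Δ2−h2·(2M2+M3)/6=-365/318
seg 3: a=-2, c=M3/2=241/106, d=(M4−M3)/(6·2)=-523/1272, b=Δ3−h3·(2M3+M4)/6=-382/159
seg 4: a=-1, c=M4/2=-41/212, d=(M5−M4)/(6·2)=41/1272, b=Δ4−h4·(2M4+M5)/6=559/318
t_q=3/4 → seg 0, τ=3/4; S=0+-475/636·τ+0·τ²+229/1908·τ³=-6913/13568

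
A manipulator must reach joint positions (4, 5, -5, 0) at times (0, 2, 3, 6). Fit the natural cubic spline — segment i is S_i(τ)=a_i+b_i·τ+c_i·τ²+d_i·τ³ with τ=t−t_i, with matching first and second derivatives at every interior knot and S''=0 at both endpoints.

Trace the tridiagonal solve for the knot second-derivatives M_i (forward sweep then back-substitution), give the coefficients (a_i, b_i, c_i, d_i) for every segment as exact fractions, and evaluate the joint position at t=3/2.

  seg 0: a=4 b=1289/282 c=0 d=-287/282
  seg 1: a=5 b=-2155/282 c=-287/47 d=1057/282
  seg 2: a=-5 b=-1214/141 c=483/94 d=-161/282
S(3/2) = 5581/752

Δ: Δ0=1/2, Δ1=-10, Δ2=5/3
row 1: diag=6, rhs=-63; c'=1/6, d'=-21/2
row 2: denom=8−1·1/6=47/6; d'=(70−1·-21/2)/(47/6)=483/47
back: M2=483/47
back: M1=-21/2−1/6·483/47=-574/47
M: M0=0, M1=-574/47, M2=483/47, M3=0
seg 0: a=4, c=M0/2=0, d=(M1−M0)/(6·2)=-287/282, b=Δ0−h0·(2M0+M1)/6=1289/282
seg 1: a=5, c=M1/2=-287/47, d=(M2−M1)/(6·1)=1057/282, b=Δ1−h1·(2M1+M2)/6=-2155/282
seg 2: a=-5, c=M2/2=483/94, d=(M3−M2)/(6·3)=-161/282, b=Δ2−h2·(2M2+M3)/6=-1214/141
t_q=3/2 → seg 0, τ=3/2; S=4+1289/282·τ+0·τ²+-287/282·τ³=5581/752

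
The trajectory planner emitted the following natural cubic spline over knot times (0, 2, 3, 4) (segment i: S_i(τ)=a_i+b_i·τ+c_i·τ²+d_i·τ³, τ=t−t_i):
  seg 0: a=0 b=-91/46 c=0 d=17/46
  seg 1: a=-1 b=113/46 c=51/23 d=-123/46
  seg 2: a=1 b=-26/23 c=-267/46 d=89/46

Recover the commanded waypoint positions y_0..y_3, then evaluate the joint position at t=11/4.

y_0 = S_0(0) = a_0 = 0
y_1 = S_1(0) = a_1 = -1
y_2 = S_2(0) = a_2 = 1
y_3 = S_2(1) = -4
t_q=11/4 is in segment 1 (τ=3/4); S_1(τ)=2831/2944

y_0=0 y_1=-1 y_2=1 y_3=-4
S(11/4) = 2831/2944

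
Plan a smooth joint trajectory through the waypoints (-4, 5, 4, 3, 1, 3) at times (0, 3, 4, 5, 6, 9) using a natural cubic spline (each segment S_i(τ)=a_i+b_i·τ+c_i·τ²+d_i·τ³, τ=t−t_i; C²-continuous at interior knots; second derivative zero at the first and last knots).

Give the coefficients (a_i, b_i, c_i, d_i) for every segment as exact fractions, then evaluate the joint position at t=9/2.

  seg 0: a=-4 b=4115/897 c=0 d=-1424/8073
  seg 1: a=5 b=-157/897 c=-1424/897 d=228/299
  seg 2: a=4 b=-953/897 c=628/897 d=-44/69
  seg 3: a=3 b=-471/299 c=-1088/897 d=707/897
  seg 4: a=1 b=-1468/897 c=1033/897 d=-1033/8073
S(9/2) = 139/39

Δ: Δ0=3, Δ1=-1, Δ2=-1, Δ3=-2, Δ4=2/3
row 1: diag=8, rhs=-24; c'=1/8, d'=-3
row 2: denom=4−1·1/8=31/8; d'=(0−1·-3)/(31/8)=24/31
row 3: denom=4−1·8/31=116/31; d'=(-6−1·24/31)/(116/31)=-105/58
row 4: denom=8−1·31/116=897/116; d'=(16−1·-105/58)/(897/116)=2066/897
back: M4=2066/897
back: M3=-105/58−31/116·2066/897=-2176/897
back: M2=24/31−8/31·-2176/897=1256/897
back: M1=-3−1/8·1256/897=-2848/897
M: M0=0, M1=-2848/897, M2=1256/897, M3=-2176/897, M4=2066/897, M5=0
seg 0: a=-4, c=M0/2=0, d=(M1−M0)/(6·3)=-1424/8073, b=Δ0−h0·(2M0+M1)/6=4115/897
seg 1: a=5, c=M1/2=-1424/897, d=(M2−M1)/(6·1)=228/299, b=Δ1−h1·(2M1+M2)/6=-157/897
seg 2: a=4, c=M2/2=628/897, d=(M3−M2)/(6·1)=-44/69, b=Δ2−h2·(2M2+M3)/6=-953/897
seg 3: a=3, c=M3/2=-1088/897, d=(M4−M3)/(6·1)=707/897, b=Δ3−h3·(2M3+M4)/6=-471/299
seg 4: a=1, c=M4/2=1033/897, d=(M5−M4)/(6·3)=-1033/8073, b=Δ4−h4·(2M4+M5)/6=-1468/897
t_q=9/2 → seg 2, τ=1/2; S=4+-953/897·τ+628/897·τ²+-44/69·τ³=139/39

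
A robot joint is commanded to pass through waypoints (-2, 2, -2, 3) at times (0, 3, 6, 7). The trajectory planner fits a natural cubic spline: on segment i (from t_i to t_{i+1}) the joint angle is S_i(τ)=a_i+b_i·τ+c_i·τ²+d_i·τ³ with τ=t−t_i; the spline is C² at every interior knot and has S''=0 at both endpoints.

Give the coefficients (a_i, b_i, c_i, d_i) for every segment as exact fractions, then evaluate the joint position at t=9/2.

Δ: Δ0=4/3, Δ1=-4/3, Δ2=5
row 1: diag=12, rhs=-16; c'=1/4, d'=-4/3
row 2: denom=8−3·1/4=29/4; d'=(38−3·-4/3)/(29/4)=168/29
back: M2=168/29
back: M1=-4/3−1/4·168/29=-242/87
M: M0=0, M1=-242/87, M2=168/29, M3=0
seg 0: a=-2, c=M0/2=0, d=(M1−M0)/(6·3)=-121/783, b=Δ0−h0·(2M0+M1)/6=79/29
seg 1: a=2, c=M1/2=-121/87, d=(M2−M1)/(6·3)=373/783, b=Δ1−h1·(2M1+M2)/6=-42/29
seg 2: a=-2, c=M2/2=84/29, d=(M3−M2)/(6·1)=-28/29, b=Δ2−h2·(2M2+M3)/6=89/29
t_q=9/2 → seg 1, τ=3/2; S=2+-42/29·τ+-121/87·τ²+373/783·τ³=-393/232

  seg 0: a=-2 b=79/29 c=0 d=-121/783
  seg 1: a=2 b=-42/29 c=-121/87 d=373/783
  seg 2: a=-2 b=89/29 c=84/29 d=-28/29
S(9/2) = -393/232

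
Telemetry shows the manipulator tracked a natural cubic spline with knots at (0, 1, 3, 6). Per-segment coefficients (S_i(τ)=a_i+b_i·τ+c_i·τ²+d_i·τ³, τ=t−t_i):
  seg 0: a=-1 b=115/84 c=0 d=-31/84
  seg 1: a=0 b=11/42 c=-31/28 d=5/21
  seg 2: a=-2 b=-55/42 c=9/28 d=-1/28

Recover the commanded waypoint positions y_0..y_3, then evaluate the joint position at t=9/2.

y_0 = S_0(0) = a_0 = -1
y_1 = S_1(0) = a_1 = 0
y_2 = S_2(0) = a_2 = -2
y_3 = S_2(3) = -4
t_q=9/2 is in segment 2 (τ=3/2); S_2(τ)=-753/224

y_0=-1 y_1=0 y_2=-2 y_3=-4
S(9/2) = -753/224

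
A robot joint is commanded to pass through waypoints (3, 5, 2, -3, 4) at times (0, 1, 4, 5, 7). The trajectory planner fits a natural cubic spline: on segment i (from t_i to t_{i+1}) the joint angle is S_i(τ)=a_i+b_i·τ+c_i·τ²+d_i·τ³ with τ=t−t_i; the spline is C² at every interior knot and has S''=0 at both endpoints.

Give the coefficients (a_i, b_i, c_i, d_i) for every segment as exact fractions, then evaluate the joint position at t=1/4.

  seg 0: a=3 b=1375/644 c=0 d=-87/644
  seg 1: a=5 b=557/322 c=-261/644 d=-325/1932
  seg 2: a=2 b=-3377/644 c=-309/161 d=199/92
  seg 3: a=-3 b=-835/322 c=2943/644 d=-981/1288
S(1/4) = 145561/41216

Δ: Δ0=2, Δ1=-1, Δ2=-5, Δ3=7/2
row 1: diag=8, rhs=-18; c'=3/8, d'=-9/4
row 2: denom=8−3·3/8=55/8; d'=(-24−3·-9/4)/(55/8)=-138/55
row 3: denom=6−1·8/55=322/55; d'=(51−1·-138/55)/(322/55)=2943/322
back: M3=2943/322
back: M2=-138/55−8/55·2943/322=-618/161
back: M1=-9/4−3/8·-618/161=-261/322
M: M0=0, M1=-261/322, M2=-618/161, M3=2943/322, M4=0
seg 0: a=3, c=M0/2=0, d=(M1−M0)/(6·1)=-87/644, b=Δ0−h0·(2M0+M1)/6=1375/644
seg 1: a=5, c=M1/2=-261/644, d=(M2−M1)/(6·3)=-325/1932, b=Δ1−h1·(2M1+M2)/6=557/322
seg 2: a=2, c=M2/2=-309/161, d=(M3−M2)/(6·1)=199/92, b=Δ2−h2·(2M2+M3)/6=-3377/644
seg 3: a=-3, c=M3/2=2943/644, d=(M4−M3)/(6·2)=-981/1288, b=Δ3−h3·(2M3+M4)/6=-835/322
t_q=1/4 → seg 0, τ=1/4; S=3+1375/644·τ+0·τ²+-87/644·τ³=145561/41216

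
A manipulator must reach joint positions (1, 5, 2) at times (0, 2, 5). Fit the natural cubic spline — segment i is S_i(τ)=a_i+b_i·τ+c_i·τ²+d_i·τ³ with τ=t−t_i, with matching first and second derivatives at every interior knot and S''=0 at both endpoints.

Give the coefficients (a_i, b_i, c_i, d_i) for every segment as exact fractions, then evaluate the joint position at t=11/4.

Δ: Δ0=2, Δ1=-1
row 1: diag=10, rhs=-18; c'=3/10, d'=-9/5
back: M1=-9/5
M: M0=0, M1=-9/5, M2=0
seg 0: a=1, c=M0/2=0, d=(M1−M0)/(6·2)=-3/20, b=Δ0−h0·(2M0+M1)/6=13/5
seg 1: a=5, c=M1/2=-9/10, d=(M2−M1)/(6·3)=1/10, b=Δ1−h1·(2M1+M2)/6=4/5
t_q=11/4 → seg 1, τ=3/4; S=5+4/5·τ+-9/10·τ²+1/10·τ³=3287/640

  seg 0: a=1 b=13/5 c=0 d=-3/20
  seg 1: a=5 b=4/5 c=-9/10 d=1/10
S(11/4) = 3287/640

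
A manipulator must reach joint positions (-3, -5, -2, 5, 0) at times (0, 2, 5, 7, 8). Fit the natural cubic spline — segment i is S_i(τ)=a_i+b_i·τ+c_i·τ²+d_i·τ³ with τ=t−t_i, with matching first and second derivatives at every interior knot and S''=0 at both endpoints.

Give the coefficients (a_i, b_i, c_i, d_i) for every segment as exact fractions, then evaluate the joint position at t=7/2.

Δ: Δ0=-1, Δ1=1, Δ2=7/2, Δ3=-5
row 1: diag=10, rhs=12; c'=3/10, d'=6/5
row 2: denom=10−3·3/10=91/10; d'=(15−3·6/5)/(91/10)=114/91
row 3: denom=6−2·20/91=506/91; d'=(-51−2·114/91)/(506/91)=-4869/506
back: M3=-4869/506
back: M2=114/91−20/91·-4869/506=852/253
back: M1=6/5−3/10·852/253=48/253
M: M0=0, M1=48/253, M2=852/253, M3=-4869/506, M4=0
seg 0: a=-3, c=M0/2=0, d=(M1−M0)/(6·2)=4/253, b=Δ0−h0·(2M0+M1)/6=-269/253
seg 1: a=-5, c=M1/2=24/253, d=(M2−M1)/(6·3)=134/759, b=Δ1−h1·(2M1+M2)/6=-221/253
seg 2: a=-2, c=M2/2=426/253, d=(M3−M2)/(6·2)=-2191/2024, b=Δ2−h2·(2M2+M3)/6=1129/253
seg 3: a=5, c=M3/2=-4869/1012, d=(M4−M3)/(6·1)=1623/1012, b=Δ3−h3·(2M3+M4)/6=-907/506
t_q=7/2 → seg 1, τ=3/2; S=-5+-221/253·τ+24/253·τ²+134/759·τ³=-5567/1012

  seg 0: a=-3 b=-269/253 c=0 d=4/253
  seg 1: a=-5 b=-221/253 c=24/253 d=134/759
  seg 2: a=-2 b=1129/253 c=426/253 d=-2191/2024
  seg 3: a=5 b=-907/506 c=-4869/1012 d=1623/1012
S(7/2) = -5567/1012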